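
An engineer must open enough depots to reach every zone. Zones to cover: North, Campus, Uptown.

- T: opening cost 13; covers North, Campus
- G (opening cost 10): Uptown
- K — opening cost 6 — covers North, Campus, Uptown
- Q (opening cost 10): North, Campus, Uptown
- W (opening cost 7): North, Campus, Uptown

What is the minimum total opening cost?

6

K alone covers North, Campus, Uptown — every zone.
Total opening cost: 6.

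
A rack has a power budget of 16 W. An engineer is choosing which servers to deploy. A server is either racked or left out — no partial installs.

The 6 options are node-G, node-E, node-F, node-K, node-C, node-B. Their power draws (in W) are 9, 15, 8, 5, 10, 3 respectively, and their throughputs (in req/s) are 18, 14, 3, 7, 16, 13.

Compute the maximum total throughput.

Allowing fractional choices, the relaxed optimum would be about 37.4, but servers are indivisible.
node-G + node-B: power draw 9 + 3 = 12 ≤ 16, throughput 18 + 13 = 31.
node-G + node-K: power draw 9 + 5 = 14 ≤ 16, throughput 18 + 7 = 25.
node-C + node-B: power draw 10 + 3 = 13 ≤ 16, throughput 16 + 13 = 29.
Best is node-G and node-B with total throughput 31.

31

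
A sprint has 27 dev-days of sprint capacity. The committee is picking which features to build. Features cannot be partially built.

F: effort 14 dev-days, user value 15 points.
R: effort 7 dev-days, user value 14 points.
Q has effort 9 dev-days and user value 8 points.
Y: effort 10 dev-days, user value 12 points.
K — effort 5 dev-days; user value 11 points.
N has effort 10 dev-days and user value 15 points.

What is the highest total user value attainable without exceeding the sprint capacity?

This is a 0-1 knapsack instance.
Allowing fractional choices, the relaxed optimum would be about 46.0, but features are indivisible.
R + Y + N: effort 7 + 10 + 10 = 27 ≤ 27, user value 14 + 12 + 15 = 41.
F + R + K: effort 14 + 7 + 5 = 26 ≤ 27, user value 15 + 14 + 11 = 40.
R + K + N: effort 7 + 5 + 10 = 22 ≤ 27, user value 14 + 11 + 15 = 40.
Best is R, Y, and N with total user value 41.

41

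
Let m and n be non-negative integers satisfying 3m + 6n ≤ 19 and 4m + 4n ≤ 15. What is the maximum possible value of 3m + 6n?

18

The continuous relaxation peaks at (0, 3.17) with value 19.00; rounding to a feasible lattice point costs some objective.
(m,n)=(0,3): 3·0+6·3=18≤19, 4·0+4·3=12≤15, objective 18.
(m,n)=(1,2): 3·1+6·2=15≤19, 4·1+4·2=12≤15, objective 15.
(m,n)=(0,2): 3·0+6·2=12≤19, 4·0+4·2=8≤15, objective 12.
Maximum is 18 at (m,n)=(0,3).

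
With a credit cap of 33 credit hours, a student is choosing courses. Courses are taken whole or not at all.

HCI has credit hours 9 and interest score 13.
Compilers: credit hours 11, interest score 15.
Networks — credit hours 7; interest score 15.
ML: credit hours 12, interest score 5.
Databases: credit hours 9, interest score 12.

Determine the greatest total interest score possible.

43

Treat it as a binary knapsack problem.
Compilers + Networks + Databases: credit hours 11 + 7 + 9 = 27 ≤ 33, interest score 15 + 15 + 12 = 42.
HCI + Compilers + Networks: credit hours 9 + 11 + 7 = 27 ≤ 33, interest score 13 + 15 + 15 = 43.
Best is HCI, Compilers, and Networks with total interest score 43.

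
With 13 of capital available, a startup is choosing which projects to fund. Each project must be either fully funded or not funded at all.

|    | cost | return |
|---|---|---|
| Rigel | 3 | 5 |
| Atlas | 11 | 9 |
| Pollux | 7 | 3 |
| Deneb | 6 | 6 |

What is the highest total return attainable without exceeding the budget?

11

This is an integer program with binary decision variables.
Pollux + Deneb: cost 7 + 6 = 13 ≤ 13, return 3 + 6 = 9.
Atlas: cost 11 ≤ 13, return 9.
Rigel + Deneb: cost 3 + 6 = 9 ≤ 13, return 5 + 6 = 11.
Best is Rigel and Deneb with total return 11.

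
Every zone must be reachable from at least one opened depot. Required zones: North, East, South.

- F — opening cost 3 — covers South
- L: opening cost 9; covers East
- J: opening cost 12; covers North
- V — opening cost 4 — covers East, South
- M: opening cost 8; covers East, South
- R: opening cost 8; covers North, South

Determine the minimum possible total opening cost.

12

Choose V and R: together they cover North, East, South — every zone.
Total opening cost: 4 + 8 = 12.
No cover costs less than 12.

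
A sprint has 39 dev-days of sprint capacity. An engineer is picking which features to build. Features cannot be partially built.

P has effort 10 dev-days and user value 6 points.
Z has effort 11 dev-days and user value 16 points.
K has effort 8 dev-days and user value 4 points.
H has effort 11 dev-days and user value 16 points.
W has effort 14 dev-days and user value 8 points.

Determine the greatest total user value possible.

40

Treat it as a binary knapsack problem.
Z + H + W: effort 11 + 11 + 14 = 36 ≤ 39, user value 16 + 16 + 8 = 40.
P + Z + H: effort 10 + 11 + 11 = 32 ≤ 39, user value 6 + 16 + 16 = 38.
Best is Z, H, and W with total user value 40.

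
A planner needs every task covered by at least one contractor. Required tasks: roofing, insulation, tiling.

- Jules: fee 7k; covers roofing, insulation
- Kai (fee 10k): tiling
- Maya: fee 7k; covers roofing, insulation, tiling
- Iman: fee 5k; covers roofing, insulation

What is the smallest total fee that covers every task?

7

Maya alone covers roofing, insulation, tiling — every task.
Total fee: 7.
No cover costs less than 7.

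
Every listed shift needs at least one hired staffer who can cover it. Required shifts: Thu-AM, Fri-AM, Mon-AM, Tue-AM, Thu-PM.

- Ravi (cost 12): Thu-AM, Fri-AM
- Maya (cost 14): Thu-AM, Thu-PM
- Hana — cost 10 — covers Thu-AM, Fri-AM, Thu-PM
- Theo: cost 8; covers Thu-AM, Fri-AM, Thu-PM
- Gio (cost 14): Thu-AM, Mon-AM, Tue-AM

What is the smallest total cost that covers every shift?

Choose Theo and Gio: together they cover Thu-AM, Fri-AM, Mon-AM, Tue-AM, Thu-PM — every shift.
Total cost: 8 + 14 = 22.
No cover costs less than 22.

22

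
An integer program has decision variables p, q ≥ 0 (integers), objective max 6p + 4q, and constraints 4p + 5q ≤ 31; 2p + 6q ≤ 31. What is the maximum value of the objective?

(p,q)=(7,0) is feasible, giving 42.
(p,q)=(6,1) is feasible, giving 40.
(p,q)=(6,0) is feasible, giving 36.
No feasible integer point exceeds 42.

42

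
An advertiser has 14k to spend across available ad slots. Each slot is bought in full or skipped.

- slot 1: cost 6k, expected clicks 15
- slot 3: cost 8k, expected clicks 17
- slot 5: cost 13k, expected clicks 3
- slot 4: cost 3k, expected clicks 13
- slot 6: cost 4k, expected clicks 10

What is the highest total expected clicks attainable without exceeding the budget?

38

Treat it as a binary knapsack problem.
Allowing fractional choices, the relaxed optimum would be about 40.1, but ad slots are indivisible.
slot 1 + slot 3: cost 6 + 8 = 14 ≤ 14, expected clicks 15 + 17 = 32.
slot 3 + slot 4: cost 8 + 3 = 11 ≤ 14, expected clicks 17 + 13 = 30.
slot 1 + slot 4 + slot 6: cost 6 + 3 + 4 = 13 ≤ 14, expected clicks 15 + 13 + 10 = 38.
Best is slot 1, slot 4, and slot 6 with total expected clicks 38.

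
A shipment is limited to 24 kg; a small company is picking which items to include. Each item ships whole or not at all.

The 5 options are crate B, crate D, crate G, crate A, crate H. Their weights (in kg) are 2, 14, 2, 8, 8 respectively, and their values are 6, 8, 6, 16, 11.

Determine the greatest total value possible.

39

crate B + crate A + crate H: weight 2 + 8 + 8 = 18 ≤ 24, value 6 + 16 + 11 = 33.
crate B + crate G + crate A + crate H: weight 2 + 2 + 8 + 8 = 20 ≤ 24, value 6 + 6 + 16 + 11 = 39.
Best is crate B, crate G, crate A, and crate H with total value 39.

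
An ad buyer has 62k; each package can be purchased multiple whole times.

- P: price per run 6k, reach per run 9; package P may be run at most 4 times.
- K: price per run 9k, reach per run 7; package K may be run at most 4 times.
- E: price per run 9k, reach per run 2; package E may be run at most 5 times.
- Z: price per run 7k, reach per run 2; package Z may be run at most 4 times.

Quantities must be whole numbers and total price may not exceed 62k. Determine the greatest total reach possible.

64

This is a bounded integer knapsack.
4×P and 4×K: price 60 ≤ 62, reach 4·9 + 4·7 = 64.
4×P, 3×K, and 1×Z: price 58 ≤ 62, reach 4·9 + 3·7 + 1·2 = 59.
Best is 64.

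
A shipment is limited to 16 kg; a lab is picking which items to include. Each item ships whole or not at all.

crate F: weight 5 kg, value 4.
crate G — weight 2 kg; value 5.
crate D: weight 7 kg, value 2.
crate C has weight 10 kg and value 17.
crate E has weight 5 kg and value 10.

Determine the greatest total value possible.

Allowing fractional choices, the relaxed optimum would be about 30.3, but items are indivisible.
crate G + crate C: weight 2 + 10 = 12 ≤ 16, value 5 + 17 = 22.
crate F + crate C: weight 5 + 10 = 15 ≤ 16, value 4 + 17 = 21.
crate C + crate E: weight 10 + 5 = 15 ≤ 16, value 17 + 10 = 27.
Best is crate C and crate E with total value 27.

27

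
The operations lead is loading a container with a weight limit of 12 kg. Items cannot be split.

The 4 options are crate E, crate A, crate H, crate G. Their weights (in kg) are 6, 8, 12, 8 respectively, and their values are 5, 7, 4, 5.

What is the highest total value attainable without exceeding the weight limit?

7

Take crate A: weight 8 ≤ 12, value 7.
No other feasible combination does better.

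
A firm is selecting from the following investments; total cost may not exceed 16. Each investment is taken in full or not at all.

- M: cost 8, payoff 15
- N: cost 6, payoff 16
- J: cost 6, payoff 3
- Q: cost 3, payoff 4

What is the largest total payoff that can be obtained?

31

N + J + Q: cost 6 + 6 + 3 = 15 ≤ 16, payoff 16 + 3 + 4 = 23.
M + N: cost 8 + 6 = 14 ≤ 16, payoff 15 + 16 = 31.
Best is M and N with total payoff 31.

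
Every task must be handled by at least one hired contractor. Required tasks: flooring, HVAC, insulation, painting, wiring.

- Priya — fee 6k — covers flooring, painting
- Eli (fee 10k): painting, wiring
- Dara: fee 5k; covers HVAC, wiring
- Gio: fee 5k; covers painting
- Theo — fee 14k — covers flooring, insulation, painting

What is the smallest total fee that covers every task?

The greedy cost-per-new-task heuristic would pick Dara, Priya, and Theo for 25, but a cheaper cover exists.
Choose Dara and Theo: together they cover flooring, HVAC, insulation, painting, wiring — every task.
Total fee: 5 + 14 = 19.
No cover costs less than 19.

19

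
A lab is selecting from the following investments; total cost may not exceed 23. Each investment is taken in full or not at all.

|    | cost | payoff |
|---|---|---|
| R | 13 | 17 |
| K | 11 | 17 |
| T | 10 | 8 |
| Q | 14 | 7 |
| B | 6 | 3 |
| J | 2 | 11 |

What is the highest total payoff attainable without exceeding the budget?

This is an integer program with binary decision variables.
Take K, T, and J: cost 11 + 10 + 2 = 23 ≤ 23, payoff 17 + 8 + 11 = 36.
No other feasible combination does better.

36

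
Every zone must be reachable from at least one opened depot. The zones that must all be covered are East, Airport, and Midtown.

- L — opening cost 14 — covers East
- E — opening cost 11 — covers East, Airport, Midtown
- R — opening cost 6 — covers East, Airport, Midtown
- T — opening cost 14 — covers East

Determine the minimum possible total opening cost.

6

This is a weighted set-cover instance.
R alone covers East, Airport, Midtown — every zone.
Total opening cost: 6.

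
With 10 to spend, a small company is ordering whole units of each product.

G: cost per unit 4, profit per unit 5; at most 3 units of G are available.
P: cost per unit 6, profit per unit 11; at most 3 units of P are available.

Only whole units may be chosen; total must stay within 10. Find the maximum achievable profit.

16

1×G and 1×P: cost 10 ≤ 10, profit 1·5 + 1·11 = 16.
1×P: cost 6 ≤ 10, profit 1·11 = 11.
Best is 16.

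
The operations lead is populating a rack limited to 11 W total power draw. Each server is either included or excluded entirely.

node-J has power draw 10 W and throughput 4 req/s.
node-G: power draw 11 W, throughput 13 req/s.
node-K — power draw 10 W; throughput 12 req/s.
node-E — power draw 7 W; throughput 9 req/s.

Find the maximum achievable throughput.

13

Take node-G: power draw 11 ≤ 11, throughput 13.
No other feasible combination does better.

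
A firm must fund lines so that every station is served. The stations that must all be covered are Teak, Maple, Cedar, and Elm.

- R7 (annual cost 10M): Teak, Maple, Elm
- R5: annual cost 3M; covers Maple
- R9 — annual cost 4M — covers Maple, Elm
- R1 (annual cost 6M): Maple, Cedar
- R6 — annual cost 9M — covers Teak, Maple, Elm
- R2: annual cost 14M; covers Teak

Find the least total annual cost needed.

This is a weighted set-cover instance.
The greedy cost-per-new-station heuristic would pick R9, R1, and R6 for 19, but a cheaper cover exists.
Choose R1 and R6: together they cover Teak, Maple, Cedar, Elm — every station.
Total annual cost: 6 + 9 = 15.
No cover costs less than 15.

15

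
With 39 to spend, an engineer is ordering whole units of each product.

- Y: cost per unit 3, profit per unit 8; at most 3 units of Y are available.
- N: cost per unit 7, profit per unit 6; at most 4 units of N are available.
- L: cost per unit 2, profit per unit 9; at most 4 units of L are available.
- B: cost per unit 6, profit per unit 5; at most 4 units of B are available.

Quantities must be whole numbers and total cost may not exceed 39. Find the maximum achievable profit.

This is a bounded integer knapsack.
Take 3×Y, 3×N, and 4×L: cost 38 ≤ 39, profit 3·8 + 3·6 + 4·9 = 78.
L has the best ratio (9/2) and is taken to its limit of 4; remaining capacity is filled optimally with the others.

78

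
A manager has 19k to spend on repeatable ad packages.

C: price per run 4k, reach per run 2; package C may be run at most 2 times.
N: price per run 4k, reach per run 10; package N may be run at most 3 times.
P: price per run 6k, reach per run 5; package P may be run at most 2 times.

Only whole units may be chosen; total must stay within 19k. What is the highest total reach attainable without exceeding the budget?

Take 3×N and 1×P: price 18 ≤ 19, reach 3·10 + 1·5 = 35.
N has the best ratio (10/4) and is taken to its limit of 3; remaining capacity is filled optimally with the others.

35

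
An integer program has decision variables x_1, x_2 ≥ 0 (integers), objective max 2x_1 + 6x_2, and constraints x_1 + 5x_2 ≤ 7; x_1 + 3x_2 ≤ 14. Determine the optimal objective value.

14

(x_1,x_2)=(7,0): 1·7+5·0=7≤7, 1·7+3·0=7≤14, objective 14.
(x_1,x_2)=(6,0): 1·6+5·0=6≤7, 1·6+3·0=6≤14, objective 12.
No feasible integer point exceeds 14.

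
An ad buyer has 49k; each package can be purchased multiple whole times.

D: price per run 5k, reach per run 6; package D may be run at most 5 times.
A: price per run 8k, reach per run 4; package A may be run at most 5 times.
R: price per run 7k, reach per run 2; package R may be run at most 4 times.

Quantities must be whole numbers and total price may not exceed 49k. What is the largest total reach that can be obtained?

42

D has the best ratio (6/5); taking only D gives at most 5×6 = 30 (stopped by the supply cap of 5).
Mixing does better — 5×D and 3×A: price 49 ≤ 49, reach 5·6 + 3·4 = 42.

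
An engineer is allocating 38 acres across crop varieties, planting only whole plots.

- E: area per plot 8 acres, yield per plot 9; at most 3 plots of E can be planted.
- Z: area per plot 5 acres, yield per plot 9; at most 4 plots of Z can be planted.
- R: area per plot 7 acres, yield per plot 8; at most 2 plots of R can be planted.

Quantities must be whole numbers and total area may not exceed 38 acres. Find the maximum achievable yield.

This is a bounded integer knapsack.
Z has the best ratio (9/5); taking only Z gives at most 4×9 = 36 (stopped by the supply cap of 4).
Mixing does better — 2×E and 4×Z: area 36 ≤ 38, yield 2·9 + 4·9 = 54.

54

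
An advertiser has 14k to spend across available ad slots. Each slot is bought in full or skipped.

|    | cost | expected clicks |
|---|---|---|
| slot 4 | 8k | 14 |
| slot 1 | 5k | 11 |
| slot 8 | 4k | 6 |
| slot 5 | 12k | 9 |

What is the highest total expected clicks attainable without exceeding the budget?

Allowing fractional choices, the relaxed optimum would be about 26.5, but ad slots are indivisible.
slot 4 + slot 8: cost 8 + 4 = 12 ≤ 14, expected clicks 14 + 6 = 20.
slot 1 + slot 8: cost 5 + 4 = 9 ≤ 14, expected clicks 11 + 6 = 17.
slot 4 + slot 1: cost 8 + 5 = 13 ≤ 14, expected clicks 14 + 11 = 25.
Best is slot 4 and slot 1 with total expected clicks 25.

25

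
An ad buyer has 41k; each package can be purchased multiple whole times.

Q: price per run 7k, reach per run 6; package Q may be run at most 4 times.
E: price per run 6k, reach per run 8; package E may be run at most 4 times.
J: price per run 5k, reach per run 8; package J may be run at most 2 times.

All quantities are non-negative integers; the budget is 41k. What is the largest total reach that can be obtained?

54

J has the best ratio (8/5); taking only J gives at most 2×8 = 16 (stopped by the supply cap of 2).
Mixing does better — 1×Q, 4×E, and 2×J: price 41 ≤ 41, reach 1·6 + 4·8 + 2·8 = 54.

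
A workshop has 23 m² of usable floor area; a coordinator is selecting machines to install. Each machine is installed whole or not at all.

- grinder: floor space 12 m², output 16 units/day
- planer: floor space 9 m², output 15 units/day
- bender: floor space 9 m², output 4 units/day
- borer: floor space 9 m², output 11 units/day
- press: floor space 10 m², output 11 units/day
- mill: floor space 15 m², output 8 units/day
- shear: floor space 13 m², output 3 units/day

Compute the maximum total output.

grinder + borer: floor space 12 + 9 = 21 ≤ 23, output 16 + 11 = 27.
grinder + planer: floor space 12 + 9 = 21 ≤ 23, output 16 + 15 = 31.
Best is grinder and planer with total output 31.

31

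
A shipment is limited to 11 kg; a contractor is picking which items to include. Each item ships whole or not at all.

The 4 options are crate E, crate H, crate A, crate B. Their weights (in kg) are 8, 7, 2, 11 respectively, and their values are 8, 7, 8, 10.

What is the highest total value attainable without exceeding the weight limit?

This is an integer program with binary decision variables.
crate H + crate A: weight 7 + 2 = 9 ≤ 11, value 7 + 8 = 15.
crate E + crate A: weight 8 + 2 = 10 ≤ 11, value 8 + 8 = 16.
Best is crate E and crate A with total value 16.

16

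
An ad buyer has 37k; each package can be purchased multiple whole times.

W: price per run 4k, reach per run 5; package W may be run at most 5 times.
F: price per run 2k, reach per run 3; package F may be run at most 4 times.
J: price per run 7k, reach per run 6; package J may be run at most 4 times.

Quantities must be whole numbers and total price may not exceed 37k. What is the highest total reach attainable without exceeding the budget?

4×W, 3×F, and 2×J: price 36 ≤ 37, reach 4·5 + 3·3 + 2·6 = 41.
5×W, 4×F, and 1×J: price 35 ≤ 37, reach 5·5 + 4·3 + 1·6 = 43.
Best is 43.

43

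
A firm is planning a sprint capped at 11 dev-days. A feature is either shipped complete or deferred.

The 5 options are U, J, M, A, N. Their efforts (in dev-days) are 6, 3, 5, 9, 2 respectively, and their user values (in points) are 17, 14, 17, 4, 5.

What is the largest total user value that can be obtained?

36

Take J, M, and N: effort 3 + 5 + 2 = 10 ≤ 11, user value 14 + 17 + 5 = 36.
No feasible combination exceeds this.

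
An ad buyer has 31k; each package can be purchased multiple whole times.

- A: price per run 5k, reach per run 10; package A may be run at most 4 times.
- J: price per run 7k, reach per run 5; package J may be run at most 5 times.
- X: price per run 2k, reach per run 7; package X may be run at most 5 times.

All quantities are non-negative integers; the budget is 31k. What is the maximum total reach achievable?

75

Take 4×A and 5×X: price 30 ≤ 31, reach 4·10 + 5·7 = 75.
X has the best ratio (7/2) and is taken to its limit of 5; remaining capacity is filled optimally with the others.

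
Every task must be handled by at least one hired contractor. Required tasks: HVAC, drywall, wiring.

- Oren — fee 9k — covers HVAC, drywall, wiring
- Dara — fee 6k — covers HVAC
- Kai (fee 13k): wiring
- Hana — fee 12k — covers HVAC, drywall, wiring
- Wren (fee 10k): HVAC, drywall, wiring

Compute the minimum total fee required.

9

This is an integer covering problem.
Oren alone covers HVAC, drywall, wiring — every task.
Total fee: 9.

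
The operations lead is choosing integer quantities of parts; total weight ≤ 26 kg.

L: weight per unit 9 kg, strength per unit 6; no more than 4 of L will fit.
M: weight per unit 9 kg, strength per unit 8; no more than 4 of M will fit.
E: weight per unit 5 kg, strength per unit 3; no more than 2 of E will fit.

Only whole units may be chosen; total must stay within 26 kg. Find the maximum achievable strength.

19

M has the best ratio (8/9); taking only M gives at most 2×8 = 16 (stopped by the weight limit).
Mixing does better — 2×M and 1×E: weight 23 ≤ 26, strength 2·8 + 1·3 = 19.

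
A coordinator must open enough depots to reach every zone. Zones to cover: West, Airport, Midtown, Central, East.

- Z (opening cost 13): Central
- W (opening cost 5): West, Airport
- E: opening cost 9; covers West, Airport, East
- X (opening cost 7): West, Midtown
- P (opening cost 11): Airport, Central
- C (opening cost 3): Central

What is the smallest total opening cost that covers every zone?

The greedy cost-per-new-zone heuristic would pick W, C, X, and E for 24, but a cheaper cover exists.
Choose E, X, and C: together they cover West, Airport, Midtown, Central, East — every zone.
Total opening cost: 9 + 7 + 3 = 19.
No cover costs less than 19.

19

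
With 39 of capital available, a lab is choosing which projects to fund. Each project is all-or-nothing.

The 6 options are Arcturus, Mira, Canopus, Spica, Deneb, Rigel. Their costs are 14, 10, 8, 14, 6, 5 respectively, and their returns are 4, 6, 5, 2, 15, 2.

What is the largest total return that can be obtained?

30

Take Arcturus, Mira, Canopus, and Deneb: cost 14 + 10 + 8 + 6 = 38 ≤ 39, return 4 + 6 + 5 + 15 = 30.
No other feasible combination does better.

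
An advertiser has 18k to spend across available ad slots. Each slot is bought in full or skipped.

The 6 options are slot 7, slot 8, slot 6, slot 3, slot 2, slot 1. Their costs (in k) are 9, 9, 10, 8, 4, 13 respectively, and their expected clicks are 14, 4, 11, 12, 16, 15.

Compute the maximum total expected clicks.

Allowing fractional choices, the relaxed optimum would be about 37.5, but ad slots are indivisible.
slot 2 + slot 1: cost 4 + 13 = 17 ≤ 18, expected clicks 16 + 15 = 31.
slot 3 + slot 2: cost 8 + 4 = 12 ≤ 18, expected clicks 12 + 16 = 28.
slot 7 + slot 2: cost 9 + 4 = 13 ≤ 18, expected clicks 14 + 16 = 30.
Best is slot 2 and slot 1 with total expected clicks 31.

31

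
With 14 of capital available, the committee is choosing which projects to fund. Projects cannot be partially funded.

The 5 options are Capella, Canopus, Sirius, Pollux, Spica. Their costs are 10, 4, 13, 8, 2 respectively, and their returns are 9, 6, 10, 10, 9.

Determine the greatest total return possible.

Canopus + Pollux + Spica: cost 4 + 8 + 2 = 14 ≤ 14, return 6 + 10 + 9 = 25.
Capella + Spica: cost 10 + 2 = 12 ≤ 14, return 9 + 9 = 18.
Pollux + Spica: cost 8 + 2 = 10 ≤ 14, return 10 + 9 = 19.
Best is Canopus, Pollux, and Spica with total return 25.

25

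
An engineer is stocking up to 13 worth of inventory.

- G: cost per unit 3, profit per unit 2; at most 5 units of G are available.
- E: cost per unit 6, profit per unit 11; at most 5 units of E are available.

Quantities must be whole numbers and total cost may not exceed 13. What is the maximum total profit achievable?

22

This is a bounded integer knapsack.
E has the best ratio (11/6); taking only E gives at most 2×11 = 22 (stopped by the cost limit).
Optimal: 2×E: cost 12 ≤ 13, profit 2·11 = 22.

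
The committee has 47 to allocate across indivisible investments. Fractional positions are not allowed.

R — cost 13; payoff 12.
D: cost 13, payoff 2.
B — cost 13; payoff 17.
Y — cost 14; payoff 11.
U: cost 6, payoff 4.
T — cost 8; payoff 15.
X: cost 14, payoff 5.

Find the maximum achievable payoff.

48

Allowing fractional choices, the relaxed optimum would be about 54.2, but investments are indivisible.
R + B + U + T: cost 13 + 13 + 6 + 8 = 40 ≤ 47, payoff 12 + 17 + 4 + 15 = 48.
B + Y + U + T: cost 13 + 14 + 6 + 8 = 41 ≤ 47, payoff 17 + 11 + 4 + 15 = 47.
Best is R, B, U, and T with total payoff 48.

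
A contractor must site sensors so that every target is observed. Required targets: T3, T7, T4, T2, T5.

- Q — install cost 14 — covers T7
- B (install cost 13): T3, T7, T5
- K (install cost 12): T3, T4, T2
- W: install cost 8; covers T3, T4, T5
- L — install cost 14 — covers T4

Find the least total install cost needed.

25

This is an integer covering problem.
The greedy cost-per-new-target heuristic would pick W, K, and B for 33, but a cheaper cover exists.
Choose B and K: together they cover T3, T7, T4, T2, T5 — every target.
Total install cost: 13 + 12 = 25.
No cover costs less than 25.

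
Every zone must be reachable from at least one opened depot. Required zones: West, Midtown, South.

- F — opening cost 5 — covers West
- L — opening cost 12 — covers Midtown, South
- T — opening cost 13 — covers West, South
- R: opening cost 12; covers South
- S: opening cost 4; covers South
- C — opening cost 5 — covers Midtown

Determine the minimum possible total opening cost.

Choose F, S, and C: together they cover West, Midtown, South — every zone.
Total opening cost: 5 + 4 + 5 = 14.

14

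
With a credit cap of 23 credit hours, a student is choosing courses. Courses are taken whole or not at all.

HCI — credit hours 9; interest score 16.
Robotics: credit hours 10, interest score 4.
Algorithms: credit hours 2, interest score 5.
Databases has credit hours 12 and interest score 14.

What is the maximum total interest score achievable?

HCI + Robotics + Algorithms: credit hours 9 + 10 + 2 = 21 ≤ 23, interest score 16 + 4 + 5 = 25.
HCI + Databases: credit hours 9 + 12 = 21 ≤ 23, interest score 16 + 14 = 30.
HCI + Algorithms + Databases: credit hours 9 + 2 + 12 = 23 ≤ 23, interest score 16 + 5 + 14 = 35.
Best is HCI, Algorithms, and Databases with total interest score 35.

35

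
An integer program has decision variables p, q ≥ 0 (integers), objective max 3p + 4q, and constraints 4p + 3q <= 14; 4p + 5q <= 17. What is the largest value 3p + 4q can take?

Relaxing integrality, the LP optimum is 13.60 at (p,q) = (0, 3.4), which is not an integer point.
(p,q)=(0,3): 4·0+3·3=9≤14, 4·0+5·3=15≤17, objective 12.
(p,q)=(1,2): 4·1+3·2=10≤14, 4·1+5·2=14≤17, objective 11.
The best lattice point is (0,3), giving 12.

12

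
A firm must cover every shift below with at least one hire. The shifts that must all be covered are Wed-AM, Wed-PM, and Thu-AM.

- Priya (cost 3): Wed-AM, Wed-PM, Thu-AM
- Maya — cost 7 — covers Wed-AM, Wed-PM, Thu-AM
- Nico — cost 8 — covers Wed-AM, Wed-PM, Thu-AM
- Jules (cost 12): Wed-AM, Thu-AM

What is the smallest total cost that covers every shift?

This is an integer covering problem.
Priya alone covers Wed-AM, Wed-PM, Thu-AM — every shift.
Total cost: 3.
No cover costs less than 3.

3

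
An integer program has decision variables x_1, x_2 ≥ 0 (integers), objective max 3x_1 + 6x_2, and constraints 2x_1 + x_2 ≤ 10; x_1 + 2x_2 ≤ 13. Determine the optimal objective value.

(x_1,x_2)=(1,6): 2·1+1·6=8≤10, 1·1+2·6=13≤13, objective 39.
(x_1,x_2)=(0,6): 2·0+1·6=6≤10, 1·0+2·6=12≤13, objective 36.
(x_1,x_2)=(2,5): 2·2+1·5=9≤10, 1·2+2·5=12≤13, objective 36.
(x_1,x_2)=(1,5): 2·1+1·5=7≤10, 1·1+2·5=11≤13, objective 33.
The best lattice point is (1,6), giving 39.

39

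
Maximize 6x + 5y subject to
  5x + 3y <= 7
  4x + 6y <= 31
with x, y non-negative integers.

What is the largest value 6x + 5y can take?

(x,y)=(0,2) is feasible, giving 10.
(x,y)=(0,1) is feasible, giving 5.
Maximum is 10 at (x,y)=(0,2).

10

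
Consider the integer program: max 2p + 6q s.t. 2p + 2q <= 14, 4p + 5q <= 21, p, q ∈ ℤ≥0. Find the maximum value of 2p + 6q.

24

The continuous relaxation peaks at (0, 4.2) with value 25.20; rounding to a feasible lattice point costs some objective.
(p,q)=(0,4) is feasible, giving 24.
(p,q)=(1,3) is feasible, giving 20.
(p,q)=(0,3) is feasible, giving 18.
The best lattice point is (0,4), giving 24.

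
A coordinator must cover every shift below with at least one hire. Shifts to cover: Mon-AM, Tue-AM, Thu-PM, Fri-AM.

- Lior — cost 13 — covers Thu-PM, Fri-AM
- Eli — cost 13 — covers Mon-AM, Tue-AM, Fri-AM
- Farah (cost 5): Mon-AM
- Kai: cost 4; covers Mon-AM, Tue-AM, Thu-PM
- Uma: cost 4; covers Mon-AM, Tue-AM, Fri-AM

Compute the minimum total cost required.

8

Choose Kai and Uma: together they cover Mon-AM, Tue-AM, Thu-PM, Fri-AM — every shift.
Total cost: 4 + 4 = 8.
No cover costs less than 8.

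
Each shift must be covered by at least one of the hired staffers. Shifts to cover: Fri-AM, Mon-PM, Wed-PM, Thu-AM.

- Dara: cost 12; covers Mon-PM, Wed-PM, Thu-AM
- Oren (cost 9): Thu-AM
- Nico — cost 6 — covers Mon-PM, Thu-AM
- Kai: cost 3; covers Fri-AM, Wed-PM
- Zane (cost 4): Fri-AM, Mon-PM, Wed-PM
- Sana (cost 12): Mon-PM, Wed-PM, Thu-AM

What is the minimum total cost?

This is an integer covering problem.
The greedy cost-per-new-shift heuristic would pick Zane and Nico for 10, but a cheaper cover exists.
Choose Nico and Kai: together they cover Fri-AM, Mon-PM, Wed-PM, Thu-AM — every shift.
Total cost: 6 + 3 = 9.
No cover costs less than 9.

9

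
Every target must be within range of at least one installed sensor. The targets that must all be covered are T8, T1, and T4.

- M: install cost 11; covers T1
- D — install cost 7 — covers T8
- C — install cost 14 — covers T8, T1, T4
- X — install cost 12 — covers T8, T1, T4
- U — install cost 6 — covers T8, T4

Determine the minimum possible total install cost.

12

This is an integer covering problem.
X alone covers T8, T1, T4 — every target.
Total install cost: 12.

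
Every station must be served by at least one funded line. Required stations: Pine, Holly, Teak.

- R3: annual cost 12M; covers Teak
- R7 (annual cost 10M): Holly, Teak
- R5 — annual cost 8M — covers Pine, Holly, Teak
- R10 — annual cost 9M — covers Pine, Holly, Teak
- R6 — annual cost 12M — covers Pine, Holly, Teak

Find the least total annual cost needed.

8

R5 alone covers Pine, Holly, Teak — every station.
Total annual cost: 8.
No cover costs less than 8.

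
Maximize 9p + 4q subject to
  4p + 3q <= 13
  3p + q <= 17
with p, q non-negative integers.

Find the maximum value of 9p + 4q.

(p,q)=(3,0): 4·3+3·0=12≤13, 3·3+1·0=9≤17, objective 27.
(p,q)=(2,1): 4·2+3·1=11≤13, 3·2+1·1=7≤17, objective 22.
(p,q)=(2,0): 4·2+3·0=8≤13, 3·2+1·0=6≤17, objective 18.
The best lattice point is (3,0), giving 27.

27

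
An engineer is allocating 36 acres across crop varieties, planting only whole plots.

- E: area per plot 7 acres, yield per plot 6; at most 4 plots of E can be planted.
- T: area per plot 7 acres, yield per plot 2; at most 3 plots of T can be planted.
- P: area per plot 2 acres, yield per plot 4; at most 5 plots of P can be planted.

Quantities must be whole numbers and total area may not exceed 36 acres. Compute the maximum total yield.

Take 4×E and 4×P: area 36 ≤ 36, yield 4·6 + 4·4 = 40.
No other integer combination yields more.

40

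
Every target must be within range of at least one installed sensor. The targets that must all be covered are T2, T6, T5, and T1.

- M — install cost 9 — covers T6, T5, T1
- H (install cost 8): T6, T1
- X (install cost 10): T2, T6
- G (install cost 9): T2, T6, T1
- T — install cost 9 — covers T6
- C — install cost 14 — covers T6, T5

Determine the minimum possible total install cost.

Choose M and G: together they cover T2, T6, T5, T1 — every target.
Total install cost: 9 + 9 = 18.

18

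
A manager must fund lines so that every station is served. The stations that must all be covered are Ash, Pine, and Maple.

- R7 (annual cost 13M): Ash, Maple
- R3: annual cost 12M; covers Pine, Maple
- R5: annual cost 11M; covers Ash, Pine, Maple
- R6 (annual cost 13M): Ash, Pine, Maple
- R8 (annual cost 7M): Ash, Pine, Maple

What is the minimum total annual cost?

7

R8 alone covers Ash, Pine, Maple — every station.
Total annual cost: 7.
No cover costs less than 7.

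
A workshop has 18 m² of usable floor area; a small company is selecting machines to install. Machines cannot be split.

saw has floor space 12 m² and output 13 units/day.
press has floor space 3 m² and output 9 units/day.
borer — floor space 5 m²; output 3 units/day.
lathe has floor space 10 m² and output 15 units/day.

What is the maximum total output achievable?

press + borer + lathe: floor space 3 + 5 + 10 = 18 ≤ 18, output 9 + 3 + 15 = 27.
press + lathe: floor space 3 + 10 = 13 ≤ 18, output 9 + 15 = 24.
Best is press, borer, and lathe with total output 27.

27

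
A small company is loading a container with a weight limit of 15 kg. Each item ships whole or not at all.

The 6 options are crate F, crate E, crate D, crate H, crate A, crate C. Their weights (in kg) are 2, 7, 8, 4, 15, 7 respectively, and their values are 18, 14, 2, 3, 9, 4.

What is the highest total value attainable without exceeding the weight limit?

35

Allowing fractional choices, the relaxed optimum would be about 36.2, but items are indivisible.
crate F + crate E: weight 2 + 7 = 9 ≤ 15, value 18 + 14 = 32.
crate F + crate H + crate C: weight 2 + 4 + 7 = 13 ≤ 15, value 18 + 3 + 4 = 25.
crate F + crate E + crate H: weight 2 + 7 + 4 = 13 ≤ 15, value 18 + 14 + 3 = 35.
Best is crate F, crate E, and crate H with total value 35.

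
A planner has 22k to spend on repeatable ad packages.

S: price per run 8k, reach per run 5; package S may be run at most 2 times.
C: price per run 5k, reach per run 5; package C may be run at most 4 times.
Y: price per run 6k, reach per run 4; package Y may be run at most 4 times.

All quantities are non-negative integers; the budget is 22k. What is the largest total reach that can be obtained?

20

3×C and 1×Y: price 21 ≤ 22, reach 3·5 + 1·4 = 19.
4×C: price 20 ≤ 22, reach 4·5 = 20.
Best is 20.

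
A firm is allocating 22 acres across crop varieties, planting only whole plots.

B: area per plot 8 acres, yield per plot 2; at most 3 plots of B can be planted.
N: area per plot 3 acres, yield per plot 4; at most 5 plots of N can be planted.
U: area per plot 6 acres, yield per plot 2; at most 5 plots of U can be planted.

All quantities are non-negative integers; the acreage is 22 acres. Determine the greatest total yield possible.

22

5×N: area 15 ≤ 22, yield 5·4 = 20.
5×N and 1×U: area 21 ≤ 22, yield 5·4 + 1·2 = 22.
Best is 22.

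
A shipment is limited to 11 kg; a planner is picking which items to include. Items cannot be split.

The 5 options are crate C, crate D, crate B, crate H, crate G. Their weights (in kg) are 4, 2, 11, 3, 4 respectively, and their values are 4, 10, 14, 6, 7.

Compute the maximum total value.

23

Allowing fractional choices, the relaxed optimum would be about 25.5, but items are indivisible.
crate C + crate D + crate H: weight 4 + 2 + 3 = 9 ≤ 11, value 4 + 10 + 6 = 20.
crate C + crate D + crate G: weight 4 + 2 + 4 = 10 ≤ 11, value 4 + 10 + 7 = 21.
crate D + crate H + crate G: weight 2 + 3 + 4 = 9 ≤ 11, value 10 + 6 + 7 = 23.
Best is crate D, crate H, and crate G with total value 23.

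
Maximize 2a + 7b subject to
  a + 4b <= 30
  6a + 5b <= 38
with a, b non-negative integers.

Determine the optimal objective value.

49

Relaxing integrality, the LP optimum is 52.53 at (a,b) = (0.105, 7.47), which is not an integer point.
(a,b)=(0,7): 1·0+4·7=28≤30, 6·0+5·7=35≤38, objective 49.
(a,b)=(1,6): 1·1+4·6=25≤30, 6·1+5·6=36≤38, objective 44.
The best lattice point is (0,7), giving 49.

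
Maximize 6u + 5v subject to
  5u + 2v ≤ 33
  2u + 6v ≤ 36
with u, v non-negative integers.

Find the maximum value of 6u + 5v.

The continuous relaxation peaks at (4.85, 4.38) with value 51.00; rounding to a feasible lattice point costs some objective.
(u,v)=(5,4) is feasible, giving 50.
(u,v)=(5,3) is feasible, giving 45.
(u,v)=(4,4) is feasible, giving 44.
No feasible integer point exceeds 50.

50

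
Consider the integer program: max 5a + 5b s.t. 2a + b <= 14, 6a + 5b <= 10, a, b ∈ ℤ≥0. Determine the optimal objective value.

10

(a,b)=(0,2): 2·0+1·2=2≤14, 6·0+5·2=10≤10, objective 10.
(a,b)=(0,1): 2·0+1·1=1≤14, 6·0+5·1=5≤10, objective 5.
No feasible integer point exceeds 10.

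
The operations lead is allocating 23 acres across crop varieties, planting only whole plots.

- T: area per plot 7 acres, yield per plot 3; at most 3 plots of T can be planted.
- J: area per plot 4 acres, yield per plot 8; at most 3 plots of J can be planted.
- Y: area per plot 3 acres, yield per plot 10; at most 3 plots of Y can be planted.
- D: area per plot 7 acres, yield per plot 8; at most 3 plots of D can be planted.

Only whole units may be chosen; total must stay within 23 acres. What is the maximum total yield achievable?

54

Take 3×J and 3×Y: area 21 ≤ 23, yield 3·8 + 3·10 = 54.
Y has the best ratio (10/3) and is taken to its limit of 3; remaining capacity is filled optimally with the others.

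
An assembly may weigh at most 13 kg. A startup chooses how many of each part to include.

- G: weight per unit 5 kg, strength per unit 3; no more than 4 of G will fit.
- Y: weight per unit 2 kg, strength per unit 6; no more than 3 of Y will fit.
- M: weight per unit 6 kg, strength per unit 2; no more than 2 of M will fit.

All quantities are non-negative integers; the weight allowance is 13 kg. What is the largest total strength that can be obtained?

21

This is a bounded integer knapsack.
3×Y and 1×M: weight 12 ≤ 13, strength 3·6 + 1·2 = 20.
1×G and 3×Y: weight 11 ≤ 13, strength 1·3 + 3·6 = 21.
Best is 21.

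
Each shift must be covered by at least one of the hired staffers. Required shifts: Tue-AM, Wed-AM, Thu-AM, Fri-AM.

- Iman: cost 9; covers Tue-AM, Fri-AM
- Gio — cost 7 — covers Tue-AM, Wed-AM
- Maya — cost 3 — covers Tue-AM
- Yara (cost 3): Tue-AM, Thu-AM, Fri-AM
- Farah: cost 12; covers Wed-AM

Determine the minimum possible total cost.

10

Choose Gio and Yara: together they cover Tue-AM, Wed-AM, Thu-AM, Fri-AM — every shift.
Total cost: 7 + 3 = 10.
No cover costs less than 10.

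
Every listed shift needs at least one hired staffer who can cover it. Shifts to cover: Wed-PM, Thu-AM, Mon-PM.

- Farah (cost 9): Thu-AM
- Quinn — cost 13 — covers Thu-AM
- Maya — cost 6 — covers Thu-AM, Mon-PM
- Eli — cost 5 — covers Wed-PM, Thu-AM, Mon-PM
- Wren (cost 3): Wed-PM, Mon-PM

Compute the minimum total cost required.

5

This is a weighted set-cover instance.
The greedy cost-per-new-shift heuristic would pick Wren and Eli for 8, but a cheaper cover exists.
Eli alone covers Wed-PM, Thu-AM, Mon-PM — every shift.
Total cost: 5.
No cover costs less than 5.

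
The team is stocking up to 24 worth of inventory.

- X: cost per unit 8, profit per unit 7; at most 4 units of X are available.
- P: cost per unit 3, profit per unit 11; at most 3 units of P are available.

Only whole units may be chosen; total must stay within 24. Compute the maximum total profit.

1×X and 3×P: cost 17 ≤ 24, profit 1·7 + 3·11 = 40.
2×X and 2×P: cost 22 ≤ 24, profit 2·7 + 2·11 = 36.
Best is 40.

40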